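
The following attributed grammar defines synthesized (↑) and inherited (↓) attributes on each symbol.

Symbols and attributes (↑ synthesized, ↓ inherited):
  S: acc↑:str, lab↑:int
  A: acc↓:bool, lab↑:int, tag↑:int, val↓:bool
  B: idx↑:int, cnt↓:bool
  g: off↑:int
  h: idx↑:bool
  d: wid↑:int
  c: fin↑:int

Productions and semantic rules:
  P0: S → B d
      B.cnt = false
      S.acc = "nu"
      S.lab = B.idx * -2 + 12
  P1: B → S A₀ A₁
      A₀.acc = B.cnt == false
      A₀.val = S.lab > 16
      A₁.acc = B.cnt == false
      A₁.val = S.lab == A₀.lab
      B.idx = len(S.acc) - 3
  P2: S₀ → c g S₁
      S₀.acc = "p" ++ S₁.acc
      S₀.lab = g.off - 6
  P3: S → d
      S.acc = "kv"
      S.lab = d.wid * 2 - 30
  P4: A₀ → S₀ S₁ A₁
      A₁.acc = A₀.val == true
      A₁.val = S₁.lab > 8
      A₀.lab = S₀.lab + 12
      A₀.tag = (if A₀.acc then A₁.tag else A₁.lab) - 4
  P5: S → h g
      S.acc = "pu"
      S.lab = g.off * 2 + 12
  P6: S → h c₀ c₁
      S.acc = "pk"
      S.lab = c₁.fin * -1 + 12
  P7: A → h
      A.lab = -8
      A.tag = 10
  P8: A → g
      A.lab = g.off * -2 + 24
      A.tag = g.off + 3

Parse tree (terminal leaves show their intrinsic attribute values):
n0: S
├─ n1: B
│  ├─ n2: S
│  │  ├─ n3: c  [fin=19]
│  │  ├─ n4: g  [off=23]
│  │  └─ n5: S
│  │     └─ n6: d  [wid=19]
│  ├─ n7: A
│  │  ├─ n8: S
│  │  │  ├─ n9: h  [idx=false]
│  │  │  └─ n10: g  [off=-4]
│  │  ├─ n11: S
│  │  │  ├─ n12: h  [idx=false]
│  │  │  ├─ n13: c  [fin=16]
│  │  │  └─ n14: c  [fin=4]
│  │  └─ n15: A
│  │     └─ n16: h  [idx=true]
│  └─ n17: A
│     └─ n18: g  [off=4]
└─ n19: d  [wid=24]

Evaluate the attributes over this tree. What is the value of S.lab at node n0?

12

1. n1.cnt = false  [false]
2. n3.fin = 19  [terminal]
3. n4.off = 23  [terminal]
4. n6.wid = 19  [terminal]
5. n5.acc = "kv"  ["kv"]
6. n5.lab = 8  [d.wid * 2 - 30]
7. n2.acc = "pkv"  ["p" ++ S₁.acc]
8. n2.lab = 17  [g.off - 6]
9. n7.acc = true  [B.cnt == false]
10. n7.val = true  [S.lab > 16]
11. n9.idx = false  [terminal]
12. n10.off = -4  [terminal]
13. n8.acc = "pu"  ["pu"]
14. n8.lab = 4  [g.off * 2 + 12]
15. n12.idx = false  [terminal]
16. n13.fin = 16  [terminal]
17. n14.fin = 4  [terminal]
18. n11.acc = "pk"  ["pk"]
19. n11.lab = 8  [c₁.fin * -1 + 12]
20. n15.acc = true  [A₀.val == true]
21. n15.val = false  [S₁.lab > 8]
22. n16.idx = true  [terminal]
23. n15.lab = -8  [-8]
24. n15.tag = 10  [10]
25. n7.lab = 16  [S₀.lab + 12]
26. n7.tag = 6  [(if A₀.acc then A₁.tag else A₁.lab) - 4]
27. n17.acc = true  [B.cnt == false]
28. n17.val = false  [S.lab == A₀.lab]
29. n18.off = 4  [terminal]
30. n17.lab = 16  [g.off * -2 + 24]
31. n17.tag = 7  [g.off + 3]
32. n1.idx = 0  [len(S.acc) - 3]
33. n19.wid = 24  [terminal]
34. n0.acc = "nu"  ["nu"]
35. n0.lab = 12  [B.idx * -2 + 12]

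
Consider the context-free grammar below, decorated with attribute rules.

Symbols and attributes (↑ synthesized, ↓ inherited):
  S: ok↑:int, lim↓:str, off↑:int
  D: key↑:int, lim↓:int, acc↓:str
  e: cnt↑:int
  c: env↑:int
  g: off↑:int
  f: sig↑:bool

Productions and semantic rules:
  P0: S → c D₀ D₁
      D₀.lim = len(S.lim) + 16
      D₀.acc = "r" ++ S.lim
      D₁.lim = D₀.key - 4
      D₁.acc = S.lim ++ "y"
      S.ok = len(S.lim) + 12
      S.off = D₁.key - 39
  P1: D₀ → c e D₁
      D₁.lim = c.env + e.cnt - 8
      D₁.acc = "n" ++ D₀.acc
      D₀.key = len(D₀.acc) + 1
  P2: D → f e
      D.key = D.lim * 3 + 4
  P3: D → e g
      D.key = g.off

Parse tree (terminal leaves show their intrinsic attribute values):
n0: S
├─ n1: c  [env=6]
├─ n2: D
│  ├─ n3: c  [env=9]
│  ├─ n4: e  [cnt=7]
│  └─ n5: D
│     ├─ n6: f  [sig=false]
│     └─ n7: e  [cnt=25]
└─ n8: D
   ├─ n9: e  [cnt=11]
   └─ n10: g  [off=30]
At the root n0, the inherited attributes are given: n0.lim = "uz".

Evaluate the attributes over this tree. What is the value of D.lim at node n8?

1. n0.lim = "uz"  [given at root]
2. n1.env = 6  [terminal]
3. n2.lim = 18  [len(S.lim) + 16]
4. n2.acc = "ruz"  ["r" ++ S.lim]
5. n3.env = 9  [terminal]
6. n4.cnt = 7  [terminal]
7. n5.lim = 8  [c.env + e.cnt - 8]
8. n5.acc = "nruz"  ["n" ++ D₀.acc]
9. n6.sig = false  [terminal]
10. n7.cnt = 25  [terminal]
11. n5.key = 28  [D.lim * 3 + 4]
12. n2.key = 4  [len(D₀.acc) + 1]
13. n8.lim = 0  [D₀.key - 4]
14. n8.acc = "uzy"  [S.lim ++ "y"]
15. n9.cnt = 11  [terminal]
16. n10.off = 30  [terminal]
17. n8.key = 30  [g.off]
18. n0.ok = 14  [len(S.lim) + 12]
19. n0.off = -9  [D₁.key - 39]

0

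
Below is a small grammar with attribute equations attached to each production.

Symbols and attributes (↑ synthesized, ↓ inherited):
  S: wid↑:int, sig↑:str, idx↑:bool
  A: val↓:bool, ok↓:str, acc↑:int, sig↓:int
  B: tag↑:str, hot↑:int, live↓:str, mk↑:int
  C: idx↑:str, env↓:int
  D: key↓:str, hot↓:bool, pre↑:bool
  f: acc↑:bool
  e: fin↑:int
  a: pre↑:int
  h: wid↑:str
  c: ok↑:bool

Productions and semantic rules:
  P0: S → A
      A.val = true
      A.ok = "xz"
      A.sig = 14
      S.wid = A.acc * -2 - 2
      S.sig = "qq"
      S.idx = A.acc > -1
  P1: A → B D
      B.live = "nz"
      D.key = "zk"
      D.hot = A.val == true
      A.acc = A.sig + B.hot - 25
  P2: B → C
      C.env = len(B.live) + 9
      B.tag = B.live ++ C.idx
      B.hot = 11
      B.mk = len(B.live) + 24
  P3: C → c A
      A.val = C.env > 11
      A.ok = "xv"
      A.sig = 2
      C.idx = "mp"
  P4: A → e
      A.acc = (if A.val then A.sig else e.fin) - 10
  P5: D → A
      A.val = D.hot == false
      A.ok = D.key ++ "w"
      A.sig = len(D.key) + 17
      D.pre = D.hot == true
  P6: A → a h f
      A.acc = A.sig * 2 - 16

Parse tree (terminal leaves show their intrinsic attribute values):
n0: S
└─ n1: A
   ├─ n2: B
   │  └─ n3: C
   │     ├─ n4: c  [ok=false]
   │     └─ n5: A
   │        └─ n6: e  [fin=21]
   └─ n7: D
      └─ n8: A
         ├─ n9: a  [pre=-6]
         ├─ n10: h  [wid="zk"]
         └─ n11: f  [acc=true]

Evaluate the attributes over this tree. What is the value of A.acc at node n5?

1. n1.val = true  [true]
2. n1.ok = "xz"  ["xz"]
3. n1.sig = 14  [14]
4. n2.live = "nz"  ["nz"]
5. n3.env = 11  [len(B.live) + 9]
6. n4.ok = false  [terminal]
7. n5.val = false  [C.env > 11]
8. n5.ok = "xv"  ["xv"]
9. n5.sig = 2  [2]
10. n6.fin = 21  [terminal]
11. n5.acc = 11  [(if A.val then A.sig else e.fin) - 10]
12. n3.idx = "mp"  ["mp"]
13. n2.tag = "nzmp"  [B.live ++ C.idx]
14. n2.hot = 11  [11]
15. n2.mk = 26  [len(B.live) + 24]
16. n7.key = "zk"  ["zk"]
17. n7.hot = true  [A.val == true]
18. n8.val = false  [D.hot == false]
19. n8.ok = "zkw"  [D.key ++ "w"]
20. n8.sig = 19  [len(D.key) + 17]
21. n9.pre = -6  [terminal]
22. n10.wid = "zk"  [terminal]
23. n11.acc = true  [terminal]
24. n8.acc = 22  [A.sig * 2 - 16]
25. n7.pre = true  [D.hot == true]
26. n1.acc = 0  [A.sig + B.hot - 25]
27. n0.wid = -2  [A.acc * -2 - 2]
28. n0.sig = "qq"  ["qq"]
29. n0.idx = true  [A.acc > -1]

11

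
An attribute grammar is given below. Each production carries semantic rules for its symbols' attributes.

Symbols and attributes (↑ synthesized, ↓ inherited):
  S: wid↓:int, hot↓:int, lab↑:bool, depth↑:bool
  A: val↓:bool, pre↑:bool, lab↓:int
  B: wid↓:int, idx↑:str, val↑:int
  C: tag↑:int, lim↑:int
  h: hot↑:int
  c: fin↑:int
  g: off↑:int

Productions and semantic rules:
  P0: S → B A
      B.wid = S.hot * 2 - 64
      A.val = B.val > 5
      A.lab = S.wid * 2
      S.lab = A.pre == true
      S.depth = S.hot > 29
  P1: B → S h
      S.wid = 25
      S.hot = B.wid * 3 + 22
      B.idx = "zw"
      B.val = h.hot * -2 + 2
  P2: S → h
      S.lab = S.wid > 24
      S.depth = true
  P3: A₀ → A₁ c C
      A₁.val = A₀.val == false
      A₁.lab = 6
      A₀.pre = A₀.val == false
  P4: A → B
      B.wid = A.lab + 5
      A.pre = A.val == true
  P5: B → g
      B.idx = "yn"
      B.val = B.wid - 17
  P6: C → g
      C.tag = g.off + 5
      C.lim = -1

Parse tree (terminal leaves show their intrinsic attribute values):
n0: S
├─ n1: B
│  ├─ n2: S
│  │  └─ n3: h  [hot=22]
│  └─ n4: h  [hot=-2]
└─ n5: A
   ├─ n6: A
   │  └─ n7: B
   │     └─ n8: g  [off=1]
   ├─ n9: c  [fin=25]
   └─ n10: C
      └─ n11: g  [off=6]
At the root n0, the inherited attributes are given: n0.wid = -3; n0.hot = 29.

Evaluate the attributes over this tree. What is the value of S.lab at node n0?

1. n0.wid = -3  [given at root]
2. n0.hot = 29  [given at root]
3. n1.wid = -6  [S.hot * 2 - 64]
4. n2.wid = 25  [25]
5. n2.hot = 4  [B.wid * 3 + 22]
6. n3.hot = 22  [terminal]
7. n2.lab = true  [S.wid > 24]
8. n2.depth = true  [true]
9. n4.hot = -2  [terminal]
10. n1.idx = "zw"  ["zw"]
11. n1.val = 6  [h.hot * -2 + 2]
12. n5.val = true  [B.val > 5]
13. n5.lab = -6  [S.wid * 2]
14. n6.val = false  [A₀.val == false]
15. n6.lab = 6  [6]
16. n7.wid = 11  [A.lab + 5]
17. n8.off = 1  [terminal]
18. n7.idx = "yn"  ["yn"]
19. n7.val = -6  [B.wid - 17]
20. n6.pre = false  [A.val == true]
21. n9.fin = 25  [terminal]
22. n11.off = 6  [terminal]
23. n10.tag = 11  [g.off + 5]
24. n10.lim = -1  [-1]
25. n5.pre = false  [A₀.val == false]
26. n0.lab = false  [A.pre == true]
27. n0.depth = false  [S.hot > 29]

false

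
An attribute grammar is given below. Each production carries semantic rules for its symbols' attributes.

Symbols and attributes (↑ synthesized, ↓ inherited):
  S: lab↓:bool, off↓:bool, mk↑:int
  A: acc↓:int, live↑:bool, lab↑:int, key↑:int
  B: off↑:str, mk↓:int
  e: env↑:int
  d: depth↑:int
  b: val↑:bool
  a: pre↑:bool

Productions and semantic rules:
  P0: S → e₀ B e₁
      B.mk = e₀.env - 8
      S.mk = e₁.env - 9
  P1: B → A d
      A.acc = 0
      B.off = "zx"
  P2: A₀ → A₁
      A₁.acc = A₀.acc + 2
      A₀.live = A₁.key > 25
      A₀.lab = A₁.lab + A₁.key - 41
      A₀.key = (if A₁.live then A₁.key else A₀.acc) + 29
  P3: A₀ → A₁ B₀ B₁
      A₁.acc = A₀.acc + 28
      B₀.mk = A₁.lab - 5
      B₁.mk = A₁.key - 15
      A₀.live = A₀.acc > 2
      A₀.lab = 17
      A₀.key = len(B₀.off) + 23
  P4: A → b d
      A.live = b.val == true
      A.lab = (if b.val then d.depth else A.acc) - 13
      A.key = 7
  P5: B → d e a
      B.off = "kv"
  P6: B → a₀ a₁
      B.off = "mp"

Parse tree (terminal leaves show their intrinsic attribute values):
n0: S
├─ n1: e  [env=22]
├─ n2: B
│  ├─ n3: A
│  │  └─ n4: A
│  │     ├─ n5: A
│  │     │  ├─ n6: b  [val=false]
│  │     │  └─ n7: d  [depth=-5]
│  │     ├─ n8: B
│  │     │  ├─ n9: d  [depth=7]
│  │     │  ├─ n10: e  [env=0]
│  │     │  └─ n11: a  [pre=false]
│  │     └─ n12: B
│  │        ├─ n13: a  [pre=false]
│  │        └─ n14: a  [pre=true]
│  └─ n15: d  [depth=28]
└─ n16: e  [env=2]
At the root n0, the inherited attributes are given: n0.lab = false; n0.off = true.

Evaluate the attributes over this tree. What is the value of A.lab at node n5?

1. n0.lab = false  [given at root]
2. n0.off = true  [given at root]
3. n1.env = 22  [terminal]
4. n2.mk = 14  [e₀.env - 8]
5. n3.acc = 0  [0]
6. n4.acc = 2  [A₀.acc + 2]
7. n5.acc = 30  [A₀.acc + 28]
8. n6.val = false  [terminal]
9. n7.depth = -5  [terminal]
10. n5.live = false  [b.val == true]
11. n5.lab = 17  [(if b.val then d.depth else A.acc) - 13]
12. n5.key = 7  [7]
13. n8.mk = 12  [A₁.lab - 5]
14. n9.depth = 7  [terminal]
15. n10.env = 0  [terminal]
16. n11.pre = false  [terminal]
17. n8.off = "kv"  ["kv"]
18. n12.mk = -8  [A₁.key - 15]
19. n13.pre = false  [terminal]
20. n14.pre = true  [terminal]
21. n12.off = "mp"  ["mp"]
22. n4.live = false  [A₀.acc > 2]
23. n4.lab = 17  [17]
24. n4.key = 25  [len(B₀.off) + 23]
25. n3.live = false  [A₁.key > 25]
26. n3.lab = 1  [A₁.lab + A₁.key - 41]
27. n3.key = 29  [(if A₁.live then A₁.key else A₀.acc) + 29]
28. n15.depth = 28  [terminal]
29. n2.off = "zx"  ["zx"]
30. n16.env = 2  [terminal]
31. n0.mk = -7  [e₁.env - 9]

17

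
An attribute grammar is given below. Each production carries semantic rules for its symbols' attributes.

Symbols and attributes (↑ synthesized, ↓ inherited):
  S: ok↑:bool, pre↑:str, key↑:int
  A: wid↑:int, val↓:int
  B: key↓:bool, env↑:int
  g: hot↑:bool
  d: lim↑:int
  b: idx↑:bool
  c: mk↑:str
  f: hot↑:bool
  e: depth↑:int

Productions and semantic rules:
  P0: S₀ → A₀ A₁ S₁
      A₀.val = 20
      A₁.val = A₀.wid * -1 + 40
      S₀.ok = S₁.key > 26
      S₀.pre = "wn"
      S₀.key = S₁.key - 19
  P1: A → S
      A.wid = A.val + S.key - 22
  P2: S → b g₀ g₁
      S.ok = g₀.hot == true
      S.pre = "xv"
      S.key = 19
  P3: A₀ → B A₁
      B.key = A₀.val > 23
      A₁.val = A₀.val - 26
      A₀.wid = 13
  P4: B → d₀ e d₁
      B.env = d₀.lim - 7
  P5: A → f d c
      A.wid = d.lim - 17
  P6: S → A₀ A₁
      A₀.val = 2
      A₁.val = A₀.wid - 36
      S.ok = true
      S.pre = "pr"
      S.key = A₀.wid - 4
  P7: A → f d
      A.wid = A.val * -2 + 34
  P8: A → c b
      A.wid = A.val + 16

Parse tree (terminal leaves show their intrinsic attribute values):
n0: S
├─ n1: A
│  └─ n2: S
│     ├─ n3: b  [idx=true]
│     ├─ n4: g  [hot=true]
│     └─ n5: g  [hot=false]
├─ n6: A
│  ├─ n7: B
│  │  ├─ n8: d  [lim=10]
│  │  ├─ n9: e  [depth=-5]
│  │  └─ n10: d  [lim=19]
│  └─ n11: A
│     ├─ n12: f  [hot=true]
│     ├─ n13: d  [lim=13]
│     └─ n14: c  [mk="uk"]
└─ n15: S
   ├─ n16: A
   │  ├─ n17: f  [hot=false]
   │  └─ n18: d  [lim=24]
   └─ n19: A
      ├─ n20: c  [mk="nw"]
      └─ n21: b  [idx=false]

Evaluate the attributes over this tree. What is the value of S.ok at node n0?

false

1. n1.val = 20  [20]
2. n3.idx = true  [terminal]
3. n4.hot = true  [terminal]
4. n5.hot = false  [terminal]
5. n2.ok = true  [g₀.hot == true]
6. n2.pre = "xv"  ["xv"]
7. n2.key = 19  [19]
8. n1.wid = 17  [A.val + S.key - 22]
9. n6.val = 23  [A₀.wid * -1 + 40]
10. n7.key = false  [A₀.val > 23]
11. n8.lim = 10  [terminal]
12. n9.depth = -5  [terminal]
13. n10.lim = 19  [terminal]
14. n7.env = 3  [d₀.lim - 7]
15. n11.val = -3  [A₀.val - 26]
16. n12.hot = true  [terminal]
17. n13.lim = 13  [terminal]
18. n14.mk = "uk"  [terminal]
19. n11.wid = -4  [d.lim - 17]
20. n6.wid = 13  [13]
21. n16.val = 2  [2]
22. n17.hot = false  [terminal]
23. n18.lim = 24  [terminal]
24. n16.wid = 30  [A.val * -2 + 34]
25. n19.val = -6  [A₀.wid - 36]
26. n20.mk = "nw"  [terminal]
27. n21.idx = false  [terminal]
28. n19.wid = 10  [A.val + 16]
29. n15.ok = true  [true]
30. n15.pre = "pr"  ["pr"]
31. n15.key = 26  [A₀.wid - 4]
32. n0.ok = false  [S₁.key > 26]
33. n0.pre = "wn"  ["wn"]
34. n0.key = 7  [S₁.key - 19]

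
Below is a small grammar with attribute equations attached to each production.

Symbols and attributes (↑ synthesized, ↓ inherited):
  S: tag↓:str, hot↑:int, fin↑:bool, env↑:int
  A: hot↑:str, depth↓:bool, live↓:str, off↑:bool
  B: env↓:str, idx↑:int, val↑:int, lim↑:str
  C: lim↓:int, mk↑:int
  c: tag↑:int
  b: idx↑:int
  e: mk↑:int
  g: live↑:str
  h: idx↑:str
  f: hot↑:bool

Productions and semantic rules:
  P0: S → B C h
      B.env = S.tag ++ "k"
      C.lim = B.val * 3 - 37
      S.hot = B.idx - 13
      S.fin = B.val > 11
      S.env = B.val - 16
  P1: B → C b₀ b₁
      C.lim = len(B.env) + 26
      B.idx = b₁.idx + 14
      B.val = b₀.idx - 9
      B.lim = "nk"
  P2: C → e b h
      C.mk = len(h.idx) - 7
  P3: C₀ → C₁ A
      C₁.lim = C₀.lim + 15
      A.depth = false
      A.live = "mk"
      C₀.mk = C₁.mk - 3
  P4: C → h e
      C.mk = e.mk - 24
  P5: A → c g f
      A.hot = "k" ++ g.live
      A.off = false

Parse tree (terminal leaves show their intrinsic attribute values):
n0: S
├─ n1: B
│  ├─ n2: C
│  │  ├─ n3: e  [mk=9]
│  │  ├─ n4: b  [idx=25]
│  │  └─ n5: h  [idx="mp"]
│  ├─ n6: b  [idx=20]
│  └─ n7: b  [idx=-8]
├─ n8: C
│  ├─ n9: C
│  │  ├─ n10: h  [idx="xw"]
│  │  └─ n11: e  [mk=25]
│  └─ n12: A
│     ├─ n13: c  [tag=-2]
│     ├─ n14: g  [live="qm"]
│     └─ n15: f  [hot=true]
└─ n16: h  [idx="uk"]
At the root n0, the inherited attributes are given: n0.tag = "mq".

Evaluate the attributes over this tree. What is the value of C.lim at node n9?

1. n0.tag = "mq"  [given at root]
2. n1.env = "mqk"  [S.tag ++ "k"]
3. n2.lim = 29  [len(B.env) + 26]
4. n3.mk = 9  [terminal]
5. n4.idx = 25  [terminal]
6. n5.idx = "mp"  [terminal]
7. n2.mk = -5  [len(h.idx) - 7]
8. n6.idx = 20  [terminal]
9. n7.idx = -8  [terminal]
10. n1.idx = 6  [b₁.idx + 14]
11. n1.val = 11  [b₀.idx - 9]
12. n1.lim = "nk"  ["nk"]
13. n8.lim = -4  [B.val * 3 - 37]
14. n9.lim = 11  [C₀.lim + 15]
15. n10.idx = "xw"  [terminal]
16. n11.mk = 25  [terminal]
17. n9.mk = 1  [e.mk - 24]
18. n12.depth = false  [false]
19. n12.live = "mk"  ["mk"]
20. n13.tag = -2  [terminal]
21. n14.live = "qm"  [terminal]
22. n15.hot = true  [terminal]
23. n12.hot = "kqm"  ["k" ++ g.live]
24. n12.off = false  [false]
25. n8.mk = -2  [C₁.mk - 3]
26. n16.idx = "uk"  [terminal]
27. n0.hot = -7  [B.idx - 13]
28. n0.fin = false  [B.val > 11]
29. n0.env = -5  [B.val - 16]

11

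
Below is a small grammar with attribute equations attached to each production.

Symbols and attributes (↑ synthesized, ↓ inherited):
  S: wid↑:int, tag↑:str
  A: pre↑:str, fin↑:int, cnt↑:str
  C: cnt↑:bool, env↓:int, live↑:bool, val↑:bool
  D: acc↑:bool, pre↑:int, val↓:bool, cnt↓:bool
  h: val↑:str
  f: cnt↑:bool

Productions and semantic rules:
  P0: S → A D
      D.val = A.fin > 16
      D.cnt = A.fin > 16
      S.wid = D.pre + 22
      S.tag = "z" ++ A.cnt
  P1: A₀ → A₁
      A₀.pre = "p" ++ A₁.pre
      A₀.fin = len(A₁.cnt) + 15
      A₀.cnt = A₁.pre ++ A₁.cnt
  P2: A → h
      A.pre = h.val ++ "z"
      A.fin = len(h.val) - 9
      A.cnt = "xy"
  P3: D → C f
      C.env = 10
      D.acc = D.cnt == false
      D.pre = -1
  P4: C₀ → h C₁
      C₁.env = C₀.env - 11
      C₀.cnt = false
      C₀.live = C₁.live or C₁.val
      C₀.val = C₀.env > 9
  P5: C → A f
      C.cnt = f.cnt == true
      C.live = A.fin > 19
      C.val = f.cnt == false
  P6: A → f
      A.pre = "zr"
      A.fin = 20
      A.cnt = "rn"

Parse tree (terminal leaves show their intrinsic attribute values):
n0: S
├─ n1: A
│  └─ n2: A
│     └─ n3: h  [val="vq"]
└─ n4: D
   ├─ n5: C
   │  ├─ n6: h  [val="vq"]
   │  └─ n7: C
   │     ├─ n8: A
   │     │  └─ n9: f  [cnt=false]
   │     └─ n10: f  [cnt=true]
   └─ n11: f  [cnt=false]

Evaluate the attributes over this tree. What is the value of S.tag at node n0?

1. n3.val = "vq"  [terminal]
2. n2.pre = "vqz"  [h.val ++ "z"]
3. n2.fin = -7  [len(h.val) - 9]
4. n2.cnt = "xy"  ["xy"]
5. n1.pre = "pvqz"  ["p" ++ A₁.pre]
6. n1.fin = 17  [len(A₁.cnt) + 15]
7. n1.cnt = "vqzxy"  [A₁.pre ++ A₁.cnt]
8. n4.val = true  [A.fin > 16]
9. n4.cnt = true  [A.fin > 16]
10. n5.env = 10  [10]
11. n6.val = "vq"  [terminal]
12. n7.env = -1  [C₀.env - 11]
13. n9.cnt = false  [terminal]
14. n8.pre = "zr"  ["zr"]
15. n8.fin = 20  [20]
16. n8.cnt = "rn"  ["rn"]
17. n10.cnt = true  [terminal]
18. n7.cnt = true  [f.cnt == true]
19. n7.live = true  [A.fin > 19]
20. n7.val = false  [f.cnt == false]
21. n5.cnt = false  [false]
22. n5.live = true  [C₁.live or C₁.val]
23. n5.val = true  [C₀.env > 9]
24. n11.cnt = false  [terminal]
25. n4.acc = false  [D.cnt == false]
26. n4.pre = -1  [-1]
27. n0.wid = 21  [D.pre + 22]
28. n0.tag = "zvqzxy"  ["z" ++ A.cnt]

"zvqzxy"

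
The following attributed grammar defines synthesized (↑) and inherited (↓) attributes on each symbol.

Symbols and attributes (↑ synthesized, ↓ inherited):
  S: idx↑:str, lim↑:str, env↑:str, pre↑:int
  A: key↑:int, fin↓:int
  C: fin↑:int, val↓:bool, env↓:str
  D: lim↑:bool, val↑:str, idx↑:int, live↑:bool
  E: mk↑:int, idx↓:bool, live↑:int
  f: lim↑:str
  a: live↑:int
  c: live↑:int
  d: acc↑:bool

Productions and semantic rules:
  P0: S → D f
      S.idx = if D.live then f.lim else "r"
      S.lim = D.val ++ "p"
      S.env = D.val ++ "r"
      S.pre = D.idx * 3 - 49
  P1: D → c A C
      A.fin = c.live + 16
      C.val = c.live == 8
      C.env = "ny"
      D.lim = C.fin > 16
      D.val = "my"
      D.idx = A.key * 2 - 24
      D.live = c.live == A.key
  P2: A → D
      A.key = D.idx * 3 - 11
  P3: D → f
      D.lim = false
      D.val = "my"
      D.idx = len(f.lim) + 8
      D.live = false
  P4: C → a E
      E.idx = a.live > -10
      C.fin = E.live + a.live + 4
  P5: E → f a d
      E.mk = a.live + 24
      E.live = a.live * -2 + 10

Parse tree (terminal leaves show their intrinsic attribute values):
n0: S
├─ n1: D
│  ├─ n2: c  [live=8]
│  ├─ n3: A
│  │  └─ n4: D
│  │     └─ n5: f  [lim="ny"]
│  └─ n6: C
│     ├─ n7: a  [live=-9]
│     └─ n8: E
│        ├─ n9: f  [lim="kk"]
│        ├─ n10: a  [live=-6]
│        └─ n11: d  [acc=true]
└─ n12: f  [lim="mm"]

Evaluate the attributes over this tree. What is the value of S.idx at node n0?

1. n2.live = 8  [terminal]
2. n3.fin = 24  [c.live + 16]
3. n5.lim = "ny"  [terminal]
4. n4.lim = false  [false]
5. n4.val = "my"  ["my"]
6. n4.idx = 10  [len(f.lim) + 8]
7. n4.live = false  [false]
8. n3.key = 19  [D.idx * 3 - 11]
9. n6.val = true  [c.live == 8]
10. n6.env = "ny"  ["ny"]
11. n7.live = -9  [terminal]
12. n8.idx = true  [a.live > -10]
13. n9.lim = "kk"  [terminal]
14. n10.live = -6  [terminal]
15. n11.acc = true  [terminal]
16. n8.mk = 18  [a.live + 24]
17. n8.live = 22  [a.live * -2 + 10]
18. n6.fin = 17  [E.live + a.live + 4]
19. n1.lim = true  [C.fin > 16]
20. n1.val = "my"  ["my"]
21. n1.idx = 14  [A.key * 2 - 24]
22. n1.live = false  [c.live == A.key]
23. n12.lim = "mm"  [terminal]
24. n0.idx = "r"  [if D.live then f.lim else "r"]
25. n0.lim = "myp"  [D.val ++ "p"]
26. n0.env = "myr"  [D.val ++ "r"]
27. n0.pre = -7  [D.idx * 3 - 49]

"r"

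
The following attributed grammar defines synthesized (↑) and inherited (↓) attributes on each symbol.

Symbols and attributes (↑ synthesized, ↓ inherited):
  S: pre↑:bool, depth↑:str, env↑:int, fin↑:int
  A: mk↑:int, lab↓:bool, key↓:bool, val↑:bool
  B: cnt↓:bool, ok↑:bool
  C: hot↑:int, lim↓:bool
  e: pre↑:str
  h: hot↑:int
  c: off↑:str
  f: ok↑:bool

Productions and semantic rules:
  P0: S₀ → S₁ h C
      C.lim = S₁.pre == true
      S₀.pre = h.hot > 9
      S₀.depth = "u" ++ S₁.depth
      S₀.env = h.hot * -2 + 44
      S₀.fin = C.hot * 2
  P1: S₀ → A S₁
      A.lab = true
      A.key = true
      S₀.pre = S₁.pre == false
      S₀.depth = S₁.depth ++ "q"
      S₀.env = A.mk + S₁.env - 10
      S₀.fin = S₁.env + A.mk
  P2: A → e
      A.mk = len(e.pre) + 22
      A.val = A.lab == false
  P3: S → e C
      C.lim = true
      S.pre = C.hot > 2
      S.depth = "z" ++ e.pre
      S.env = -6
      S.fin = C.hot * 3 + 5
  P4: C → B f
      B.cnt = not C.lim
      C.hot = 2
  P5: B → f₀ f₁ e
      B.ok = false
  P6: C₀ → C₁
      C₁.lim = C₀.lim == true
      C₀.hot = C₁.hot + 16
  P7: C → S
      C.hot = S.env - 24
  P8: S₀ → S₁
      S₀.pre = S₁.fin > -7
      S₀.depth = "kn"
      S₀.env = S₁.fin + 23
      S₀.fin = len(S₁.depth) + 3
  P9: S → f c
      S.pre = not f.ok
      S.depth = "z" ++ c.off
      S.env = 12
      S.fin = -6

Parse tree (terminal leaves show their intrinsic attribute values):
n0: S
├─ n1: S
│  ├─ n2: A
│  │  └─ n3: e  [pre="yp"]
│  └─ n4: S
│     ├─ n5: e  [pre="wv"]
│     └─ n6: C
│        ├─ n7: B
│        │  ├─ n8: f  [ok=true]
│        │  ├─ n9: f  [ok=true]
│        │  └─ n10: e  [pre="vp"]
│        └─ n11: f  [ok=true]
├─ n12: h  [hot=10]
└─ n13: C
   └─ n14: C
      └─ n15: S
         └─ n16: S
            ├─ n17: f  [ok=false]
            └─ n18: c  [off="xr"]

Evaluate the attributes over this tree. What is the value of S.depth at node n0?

"uzwvq"

1. n2.lab = true  [true]
2. n2.key = true  [true]
3. n3.pre = "yp"  [terminal]
4. n2.mk = 24  [len(e.pre) + 22]
5. n2.val = false  [A.lab == false]
6. n5.pre = "wv"  [terminal]
7. n6.lim = true  [true]
8. n7.cnt = false  [not C.lim]
9. n8.ok = true  [terminal]
10. n9.ok = true  [terminal]
11. n10.pre = "vp"  [terminal]
12. n7.ok = false  [false]
13. n11.ok = true  [terminal]
14. n6.hot = 2  [2]
15. n4.pre = false  [C.hot > 2]
16. n4.depth = "zwv"  ["z" ++ e.pre]
17. n4.env = -6  [-6]
18. n4.fin = 11  [C.hot * 3 + 5]
19. n1.pre = true  [S₁.pre == false]
20. n1.depth = "zwvq"  [S₁.depth ++ "q"]
21. n1.env = 8  [A.mk + S₁.env - 10]
22. n1.fin = 18  [S₁.env + A.mk]
23. n12.hot = 10  [terminal]
24. n13.lim = true  [S₁.pre == true]
25. n14.lim = true  [C₀.lim == true]
26. n17.ok = false  [terminal]
27. n18.off = "xr"  [terminal]
28. n16.pre = true  [not f.ok]
29. n16.depth = "zxr"  ["z" ++ c.off]
30. n16.env = 12  [12]
31. n16.fin = -6  [-6]
32. n15.pre = true  [S₁.fin > -7]
33. n15.depth = "kn"  ["kn"]
34. n15.env = 17  [S₁.fin + 23]
35. n15.fin = 6  [len(S₁.depth) + 3]
36. n14.hot = -7  [S.env - 24]
37. n13.hot = 9  [C₁.hot + 16]
38. n0.pre = true  [h.hot > 9]
39. n0.depth = "uzwvq"  ["u" ++ S₁.depth]
40. n0.env = 24  [h.hot * -2 + 44]
41. n0.fin = 18  [C.hot * 2]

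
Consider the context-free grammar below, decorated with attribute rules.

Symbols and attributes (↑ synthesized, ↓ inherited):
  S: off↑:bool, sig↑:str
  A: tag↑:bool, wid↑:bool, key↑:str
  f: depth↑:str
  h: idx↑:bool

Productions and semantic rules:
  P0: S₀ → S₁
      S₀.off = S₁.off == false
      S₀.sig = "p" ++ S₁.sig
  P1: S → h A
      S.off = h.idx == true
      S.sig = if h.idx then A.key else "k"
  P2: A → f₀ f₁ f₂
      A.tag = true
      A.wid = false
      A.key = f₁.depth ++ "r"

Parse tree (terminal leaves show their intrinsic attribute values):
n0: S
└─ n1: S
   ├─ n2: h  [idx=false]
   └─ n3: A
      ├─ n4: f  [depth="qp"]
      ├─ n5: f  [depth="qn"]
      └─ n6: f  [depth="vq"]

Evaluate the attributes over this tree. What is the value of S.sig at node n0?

"pk"

1. n2.idx = false  [terminal]
2. n4.depth = "qp"  [terminal]
3. n5.depth = "qn"  [terminal]
4. n6.depth = "vq"  [terminal]
5. n3.tag = true  [true]
6. n3.wid = false  [false]
7. n3.key = "qnr"  [f₁.depth ++ "r"]
8. n1.off = false  [h.idx == true]
9. n1.sig = "k"  [if h.idx then A.key else "k"]
10. n0.off = true  [S₁.off == false]
11. n0.sig = "pk"  ["p" ++ S₁.sig]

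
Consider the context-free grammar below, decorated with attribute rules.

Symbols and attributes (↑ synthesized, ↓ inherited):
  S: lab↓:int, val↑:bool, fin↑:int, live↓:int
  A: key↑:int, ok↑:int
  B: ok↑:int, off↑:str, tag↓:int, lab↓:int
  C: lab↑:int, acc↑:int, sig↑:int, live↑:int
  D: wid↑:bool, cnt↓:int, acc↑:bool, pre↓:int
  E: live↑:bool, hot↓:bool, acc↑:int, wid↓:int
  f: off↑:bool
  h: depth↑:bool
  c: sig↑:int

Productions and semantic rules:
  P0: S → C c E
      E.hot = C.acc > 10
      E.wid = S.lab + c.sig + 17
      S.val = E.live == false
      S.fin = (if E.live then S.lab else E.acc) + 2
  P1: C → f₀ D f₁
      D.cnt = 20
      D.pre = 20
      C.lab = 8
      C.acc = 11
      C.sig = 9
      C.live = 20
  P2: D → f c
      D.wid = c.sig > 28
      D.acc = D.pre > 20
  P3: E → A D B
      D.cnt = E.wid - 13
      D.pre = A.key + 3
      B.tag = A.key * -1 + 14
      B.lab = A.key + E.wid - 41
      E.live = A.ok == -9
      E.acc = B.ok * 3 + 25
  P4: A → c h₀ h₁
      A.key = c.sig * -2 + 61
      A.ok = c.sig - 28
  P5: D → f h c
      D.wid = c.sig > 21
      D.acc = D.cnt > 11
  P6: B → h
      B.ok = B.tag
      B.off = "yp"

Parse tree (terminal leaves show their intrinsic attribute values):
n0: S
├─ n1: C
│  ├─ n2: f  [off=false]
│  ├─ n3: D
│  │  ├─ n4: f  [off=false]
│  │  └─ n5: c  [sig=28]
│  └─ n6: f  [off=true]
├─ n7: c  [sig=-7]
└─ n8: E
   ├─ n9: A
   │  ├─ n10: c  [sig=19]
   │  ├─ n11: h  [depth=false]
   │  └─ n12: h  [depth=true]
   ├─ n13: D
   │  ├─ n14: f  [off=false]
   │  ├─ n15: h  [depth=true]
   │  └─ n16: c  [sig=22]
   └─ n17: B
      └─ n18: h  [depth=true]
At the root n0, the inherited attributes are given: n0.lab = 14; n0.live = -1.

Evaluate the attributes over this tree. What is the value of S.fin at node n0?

16

1. n0.lab = 14  [given at root]
2. n0.live = -1  [given at root]
3. n2.off = false  [terminal]
4. n3.cnt = 20  [20]
5. n3.pre = 20  [20]
6. n4.off = false  [terminal]
7. n5.sig = 28  [terminal]
8. n3.wid = false  [c.sig > 28]
9. n3.acc = false  [D.pre > 20]
10. n6.off = true  [terminal]
11. n1.lab = 8  [8]
12. n1.acc = 11  [11]
13. n1.sig = 9  [9]
14. n1.live = 20  [20]
15. n7.sig = -7  [terminal]
16. n8.hot = true  [C.acc > 10]
17. n8.wid = 24  [S.lab + c.sig + 17]
18. n10.sig = 19  [terminal]
19. n11.depth = false  [terminal]
20. n12.depth = true  [terminal]
21. n9.key = 23  [c.sig * -2 + 61]
22. n9.ok = -9  [c.sig - 28]
23. n13.cnt = 11  [E.wid - 13]
24. n13.pre = 26  [A.key + 3]
25. n14.off = false  [terminal]
26. n15.depth = true  [terminal]
27. n16.sig = 22  [terminal]
28. n13.wid = true  [c.sig > 21]
29. n13.acc = false  [D.cnt > 11]
30. n17.tag = -9  [A.key * -1 + 14]
31. n17.lab = 6  [A.key + E.wid - 41]
32. n18.depth = true  [terminal]
33. n17.ok = -9  [B.tag]
34. n17.off = "yp"  ["yp"]
35. n8.live = true  [A.ok == -9]
36. n8.acc = -2  [B.ok * 3 + 25]
37. n0.val = false  [E.live == false]
38. n0.fin = 16  [(if E.live then S.lab else E.acc) + 2]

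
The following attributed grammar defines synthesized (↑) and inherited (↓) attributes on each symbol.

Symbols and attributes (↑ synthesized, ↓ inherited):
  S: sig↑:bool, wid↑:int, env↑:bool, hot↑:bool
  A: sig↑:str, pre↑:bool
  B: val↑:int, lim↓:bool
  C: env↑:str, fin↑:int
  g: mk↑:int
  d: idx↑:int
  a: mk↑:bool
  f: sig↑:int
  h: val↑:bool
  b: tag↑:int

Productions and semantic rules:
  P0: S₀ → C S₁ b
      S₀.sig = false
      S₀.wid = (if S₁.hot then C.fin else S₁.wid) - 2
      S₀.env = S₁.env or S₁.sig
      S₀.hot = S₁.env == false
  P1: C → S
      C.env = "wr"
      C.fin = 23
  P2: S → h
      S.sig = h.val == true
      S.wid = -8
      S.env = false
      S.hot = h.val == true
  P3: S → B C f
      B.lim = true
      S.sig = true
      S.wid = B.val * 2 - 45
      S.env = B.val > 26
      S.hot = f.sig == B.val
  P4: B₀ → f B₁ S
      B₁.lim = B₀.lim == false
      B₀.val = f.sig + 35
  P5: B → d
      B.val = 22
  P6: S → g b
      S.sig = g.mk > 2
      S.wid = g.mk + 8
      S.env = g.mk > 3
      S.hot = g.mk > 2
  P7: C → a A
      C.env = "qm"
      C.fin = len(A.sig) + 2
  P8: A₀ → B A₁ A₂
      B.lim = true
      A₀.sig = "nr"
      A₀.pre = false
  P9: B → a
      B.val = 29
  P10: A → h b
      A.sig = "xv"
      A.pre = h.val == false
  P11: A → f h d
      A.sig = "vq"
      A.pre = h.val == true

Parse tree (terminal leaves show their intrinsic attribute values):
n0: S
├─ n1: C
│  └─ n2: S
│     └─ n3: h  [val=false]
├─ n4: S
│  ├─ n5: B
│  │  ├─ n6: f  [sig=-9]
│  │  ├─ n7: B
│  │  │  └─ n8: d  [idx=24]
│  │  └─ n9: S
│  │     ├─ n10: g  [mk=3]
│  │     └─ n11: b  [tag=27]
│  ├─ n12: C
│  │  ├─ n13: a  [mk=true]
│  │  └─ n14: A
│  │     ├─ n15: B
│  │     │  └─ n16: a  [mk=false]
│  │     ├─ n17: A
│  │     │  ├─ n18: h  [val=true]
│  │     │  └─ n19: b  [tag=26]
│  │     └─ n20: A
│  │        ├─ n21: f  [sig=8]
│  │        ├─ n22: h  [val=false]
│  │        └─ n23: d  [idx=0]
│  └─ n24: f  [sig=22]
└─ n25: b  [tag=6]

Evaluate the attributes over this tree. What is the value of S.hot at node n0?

1. n3.val = false  [terminal]
2. n2.sig = false  [h.val == true]
3. n2.wid = -8  [-8]
4. n2.env = false  [false]
5. n2.hot = false  [h.val == true]
6. n1.env = "wr"  ["wr"]
7. n1.fin = 23  [23]
8. n5.lim = true  [true]
9. n6.sig = -9  [terminal]
10. n7.lim = false  [B₀.lim == false]
11. n8.idx = 24  [terminal]
12. n7.val = 22  [22]
13. n10.mk = 3  [terminal]
14. n11.tag = 27  [terminal]
15. n9.sig = true  [g.mk > 2]
16. n9.wid = 11  [g.mk + 8]
17. n9.env = false  [g.mk > 3]
18. n9.hot = true  [g.mk > 2]
19. n5.val = 26  [f.sig + 35]
20. n13.mk = true  [terminal]
21. n15.lim = true  [true]
22. n16.mk = false  [terminal]
23. n15.val = 29  [29]
24. n18.val = true  [terminal]
25. n19.tag = 26  [terminal]
26. n17.sig = "xv"  ["xv"]
27. n17.pre = false  [h.val == false]
28. n21.sig = 8  [terminal]
29. n22.val = false  [terminal]
30. n23.idx = 0  [terminal]
31. n20.sig = "vq"  ["vq"]
32. n20.pre = false  [h.val == true]
33. n14.sig = "nr"  ["nr"]
34. n14.pre = false  [false]
35. n12.env = "qm"  ["qm"]
36. n12.fin = 4  [len(A.sig) + 2]
37. n24.sig = 22  [terminal]
38. n4.sig = true  [true]
39. n4.wid = 7  [B.val * 2 - 45]
40. n4.env = false  [B.val > 26]
41. n4.hot = false  [f.sig == B.val]
42. n25.tag = 6  [terminal]
43. n0.sig = false  [false]
44. n0.wid = 5  [(if S₁.hot then C.fin else S₁.wid) - 2]
45. n0.env = true  [S₁.env or S₁.sig]
46. n0.hot = true  [S₁.env == false]

true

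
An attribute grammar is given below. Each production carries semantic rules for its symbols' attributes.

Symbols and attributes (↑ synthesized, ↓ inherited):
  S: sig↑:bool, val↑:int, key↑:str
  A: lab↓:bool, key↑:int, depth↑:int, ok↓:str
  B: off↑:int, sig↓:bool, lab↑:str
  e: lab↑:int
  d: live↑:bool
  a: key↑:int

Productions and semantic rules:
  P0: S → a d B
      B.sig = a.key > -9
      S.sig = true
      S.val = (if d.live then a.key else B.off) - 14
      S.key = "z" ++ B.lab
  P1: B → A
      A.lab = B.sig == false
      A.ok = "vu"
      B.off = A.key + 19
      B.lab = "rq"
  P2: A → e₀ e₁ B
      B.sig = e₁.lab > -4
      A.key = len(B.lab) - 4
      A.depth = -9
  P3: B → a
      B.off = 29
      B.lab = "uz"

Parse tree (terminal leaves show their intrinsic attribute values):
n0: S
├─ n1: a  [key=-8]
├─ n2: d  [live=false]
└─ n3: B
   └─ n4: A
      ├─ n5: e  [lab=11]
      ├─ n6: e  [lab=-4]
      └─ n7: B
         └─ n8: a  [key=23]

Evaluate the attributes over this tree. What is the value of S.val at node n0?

3

1. n1.key = -8  [terminal]
2. n2.live = false  [terminal]
3. n3.sig = true  [a.key > -9]
4. n4.lab = false  [B.sig == false]
5. n4.ok = "vu"  ["vu"]
6. n5.lab = 11  [terminal]
7. n6.lab = -4  [terminal]
8. n7.sig = false  [e₁.lab > -4]
9. n8.key = 23  [terminal]
10. n7.off = 29  [29]
11. n7.lab = "uz"  ["uz"]
12. n4.key = -2  [len(B.lab) - 4]
13. n4.depth = -9  [-9]
14. n3.off = 17  [A.key + 19]
15. n3.lab = "rq"  ["rq"]
16. n0.sig = true  [true]
17. n0.val = 3  [(if d.live then a.key else B.off) - 14]
18. n0.key = "zrq"  ["z" ++ B.lab]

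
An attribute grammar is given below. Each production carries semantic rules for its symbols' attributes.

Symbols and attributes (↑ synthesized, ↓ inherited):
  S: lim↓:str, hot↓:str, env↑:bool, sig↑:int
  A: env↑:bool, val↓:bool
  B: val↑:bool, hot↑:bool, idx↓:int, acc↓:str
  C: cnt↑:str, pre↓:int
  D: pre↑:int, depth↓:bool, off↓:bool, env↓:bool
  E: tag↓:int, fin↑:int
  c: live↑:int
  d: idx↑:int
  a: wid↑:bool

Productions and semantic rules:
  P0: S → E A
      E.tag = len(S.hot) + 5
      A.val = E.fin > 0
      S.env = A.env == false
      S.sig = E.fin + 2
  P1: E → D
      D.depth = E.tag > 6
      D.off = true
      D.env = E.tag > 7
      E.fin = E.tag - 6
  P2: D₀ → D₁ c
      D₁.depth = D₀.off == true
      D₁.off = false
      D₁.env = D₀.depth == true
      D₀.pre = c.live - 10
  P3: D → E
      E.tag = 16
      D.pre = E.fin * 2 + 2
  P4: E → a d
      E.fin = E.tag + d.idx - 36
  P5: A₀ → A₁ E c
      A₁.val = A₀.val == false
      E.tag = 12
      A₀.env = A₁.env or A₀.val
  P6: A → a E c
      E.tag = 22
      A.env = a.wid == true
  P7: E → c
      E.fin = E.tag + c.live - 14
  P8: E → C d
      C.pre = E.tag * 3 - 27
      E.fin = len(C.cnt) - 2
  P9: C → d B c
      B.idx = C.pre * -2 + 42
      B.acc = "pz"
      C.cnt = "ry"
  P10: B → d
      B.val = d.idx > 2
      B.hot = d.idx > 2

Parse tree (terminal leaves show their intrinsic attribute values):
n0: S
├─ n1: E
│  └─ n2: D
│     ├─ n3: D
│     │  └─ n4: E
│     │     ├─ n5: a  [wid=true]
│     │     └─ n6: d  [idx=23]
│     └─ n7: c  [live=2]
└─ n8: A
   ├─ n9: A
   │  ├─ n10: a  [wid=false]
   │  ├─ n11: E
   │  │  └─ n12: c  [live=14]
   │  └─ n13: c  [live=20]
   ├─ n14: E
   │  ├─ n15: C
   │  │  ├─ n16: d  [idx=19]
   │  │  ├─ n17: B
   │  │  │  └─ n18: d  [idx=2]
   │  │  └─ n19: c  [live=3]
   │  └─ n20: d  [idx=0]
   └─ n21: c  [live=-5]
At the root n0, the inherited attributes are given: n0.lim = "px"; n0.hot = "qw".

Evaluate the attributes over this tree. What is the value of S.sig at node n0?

1. n0.lim = "px"  [given at root]
2. n0.hot = "qw"  [given at root]
3. n1.tag = 7  [len(S.hot) + 5]
4. n2.depth = true  [E.tag > 6]
5. n2.off = true  [true]
6. n2.env = false  [E.tag > 7]
7. n3.depth = true  [D₀.off == true]
8. n3.off = false  [false]
9. n3.env = true  [D₀.depth == true]
10. n4.tag = 16  [16]
11. n5.wid = true  [terminal]
12. n6.idx = 23  [terminal]
13. n4.fin = 3  [E.tag + d.idx - 36]
14. n3.pre = 8  [E.fin * 2 + 2]
15. n7.live = 2  [terminal]
16. n2.pre = -8  [c.live - 10]
17. n1.fin = 1  [E.tag - 6]
18. n8.val = true  [E.fin > 0]
19. n9.val = false  [A₀.val == false]
20. n10.wid = false  [terminal]
21. n11.tag = 22  [22]
22. n12.live = 14  [terminal]
23. n11.fin = 22  [E.tag + c.live - 14]
24. n13.live = 20  [terminal]
25. n9.env = false  [a.wid == true]
26. n14.tag = 12  [12]
27. n15.pre = 9  [E.tag * 3 - 27]
28. n16.idx = 19  [terminal]
29. n17.idx = 24  [C.pre * -2 + 42]
30. n17.acc = "pz"  ["pz"]
31. n18.idx = 2  [terminal]
32. n17.val = false  [d.idx > 2]
33. n17.hot = false  [d.idx > 2]
34. n19.live = 3  [terminal]
35. n15.cnt = "ry"  ["ry"]
36. n20.idx = 0  [terminal]
37. n14.fin = 0  [len(C.cnt) - 2]
38. n21.live = -5  [terminal]
39. n8.env = true  [A₁.env or A₀.val]
40. n0.env = false  [A.env == false]
41. n0.sig = 3  [E.fin + 2]

3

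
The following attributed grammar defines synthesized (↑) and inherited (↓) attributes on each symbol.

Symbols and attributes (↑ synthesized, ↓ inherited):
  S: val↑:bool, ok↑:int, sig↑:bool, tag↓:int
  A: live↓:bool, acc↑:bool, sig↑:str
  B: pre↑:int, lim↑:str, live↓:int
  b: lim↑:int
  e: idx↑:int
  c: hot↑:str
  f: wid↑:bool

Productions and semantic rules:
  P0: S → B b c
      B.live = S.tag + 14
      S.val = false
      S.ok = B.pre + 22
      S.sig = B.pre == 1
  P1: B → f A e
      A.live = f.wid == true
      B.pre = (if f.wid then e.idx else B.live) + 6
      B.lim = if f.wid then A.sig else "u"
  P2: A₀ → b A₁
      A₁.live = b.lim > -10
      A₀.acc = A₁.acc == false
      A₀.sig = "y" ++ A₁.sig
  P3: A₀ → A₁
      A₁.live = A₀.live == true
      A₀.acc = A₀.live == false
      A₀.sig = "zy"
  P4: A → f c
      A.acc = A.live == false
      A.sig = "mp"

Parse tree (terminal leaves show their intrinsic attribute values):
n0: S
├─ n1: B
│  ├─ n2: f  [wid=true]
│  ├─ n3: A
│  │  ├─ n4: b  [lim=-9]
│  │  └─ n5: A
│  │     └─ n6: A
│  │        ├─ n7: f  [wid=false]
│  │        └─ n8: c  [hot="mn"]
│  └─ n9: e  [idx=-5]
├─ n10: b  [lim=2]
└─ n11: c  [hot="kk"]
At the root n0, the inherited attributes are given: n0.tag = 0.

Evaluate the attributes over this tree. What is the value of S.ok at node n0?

1. n0.tag = 0  [given at root]
2. n1.live = 14  [S.tag + 14]
3. n2.wid = true  [terminal]
4. n3.live = true  [f.wid == true]
5. n4.lim = -9  [terminal]
6. n5.live = true  [b.lim > -10]
7. n6.live = true  [A₀.live == true]
8. n7.wid = false  [terminal]
9. n8.hot = "mn"  [terminal]
10. n6.acc = false  [A.live == false]
11. n6.sig = "mp"  ["mp"]
12. n5.acc = false  [A₀.live == false]
13. n5.sig = "zy"  ["zy"]
14. n3.acc = true  [A₁.acc == false]
15. n3.sig = "yzy"  ["y" ++ A₁.sig]
16. n9.idx = -5  [terminal]
17. n1.pre = 1  [(if f.wid then e.idx else B.live) + 6]
18. n1.lim = "yzy"  [if f.wid then A.sig else "u"]
19. n10.lim = 2  [terminal]
20. n11.hot = "kk"  [terminal]
21. n0.val = false  [false]
22. n0.ok = 23  [B.pre + 22]
23. n0.sig = true  [B.pre == 1]

23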